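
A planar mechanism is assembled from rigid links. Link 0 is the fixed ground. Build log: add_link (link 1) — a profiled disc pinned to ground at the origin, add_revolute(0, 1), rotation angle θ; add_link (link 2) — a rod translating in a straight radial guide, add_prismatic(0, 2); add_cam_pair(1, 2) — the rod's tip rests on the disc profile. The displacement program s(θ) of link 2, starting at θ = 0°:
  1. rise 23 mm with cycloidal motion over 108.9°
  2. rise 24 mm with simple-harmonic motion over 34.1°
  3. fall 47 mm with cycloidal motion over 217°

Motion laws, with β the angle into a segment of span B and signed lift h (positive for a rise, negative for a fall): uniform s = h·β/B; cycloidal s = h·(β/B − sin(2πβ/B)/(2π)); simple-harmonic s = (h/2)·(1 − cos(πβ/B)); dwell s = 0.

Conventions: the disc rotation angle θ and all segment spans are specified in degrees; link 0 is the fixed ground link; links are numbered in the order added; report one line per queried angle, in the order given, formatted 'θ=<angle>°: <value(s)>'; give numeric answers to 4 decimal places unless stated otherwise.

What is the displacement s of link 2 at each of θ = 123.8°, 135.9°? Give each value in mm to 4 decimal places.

seg 1 [0°–108.9°] cycloidal, h=23: full span → s += 23 → s = 23.0000
seg 2 [108.9°–143°] simple-harmonic, h=24: θ=123.8° here. β=14.9, B=34.1. 24/2·(1 − cos(π·0.4370)) = 9.6386 → s = 32.6386
seg 2 [108.9°–143°] simple-harmonic, h=24: θ=135.9° here. β=27, B=34.1. 24/2·(1 − cos(π·0.7918)) = 21.5230 → s = 44.5230

θ=123.8°: 32.6386
θ=135.9°: 44.5230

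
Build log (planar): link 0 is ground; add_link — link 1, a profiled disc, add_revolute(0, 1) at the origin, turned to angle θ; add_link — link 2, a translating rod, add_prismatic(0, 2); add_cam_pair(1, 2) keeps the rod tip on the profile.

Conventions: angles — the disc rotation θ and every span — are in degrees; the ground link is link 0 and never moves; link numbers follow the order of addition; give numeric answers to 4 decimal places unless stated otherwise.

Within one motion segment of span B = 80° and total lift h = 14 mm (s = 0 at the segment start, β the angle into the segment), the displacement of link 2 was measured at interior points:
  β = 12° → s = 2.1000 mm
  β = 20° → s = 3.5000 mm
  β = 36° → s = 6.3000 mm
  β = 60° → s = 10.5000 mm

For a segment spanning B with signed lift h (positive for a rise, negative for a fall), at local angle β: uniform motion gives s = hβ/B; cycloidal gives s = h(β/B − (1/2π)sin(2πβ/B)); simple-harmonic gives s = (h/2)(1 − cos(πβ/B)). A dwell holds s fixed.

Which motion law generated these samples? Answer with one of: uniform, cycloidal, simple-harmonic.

candidates at β/B = r: uniform s = h·r (linear in β); cycloidal s = h·(r − sin(2πr)/(2π)); simple-harmonic s = (h/2)(1 − cos(πr))
β=12°: printed 2.1000 | uniform 2.1000, cycloidal 0.2974, simple-harmonic 0.7630
β=20°: printed 3.5000 | uniform 3.5000, cycloidal 1.2718, simple-harmonic 2.0503
β=36°: printed 6.3000 | uniform 6.3000, cycloidal 5.6115, simple-harmonic 5.9050
β=60°: printed 10.5000 | uniform 10.5000, cycloidal 12.7282, simple-harmonic 11.9497
only one law matches every sample → uniform

uniform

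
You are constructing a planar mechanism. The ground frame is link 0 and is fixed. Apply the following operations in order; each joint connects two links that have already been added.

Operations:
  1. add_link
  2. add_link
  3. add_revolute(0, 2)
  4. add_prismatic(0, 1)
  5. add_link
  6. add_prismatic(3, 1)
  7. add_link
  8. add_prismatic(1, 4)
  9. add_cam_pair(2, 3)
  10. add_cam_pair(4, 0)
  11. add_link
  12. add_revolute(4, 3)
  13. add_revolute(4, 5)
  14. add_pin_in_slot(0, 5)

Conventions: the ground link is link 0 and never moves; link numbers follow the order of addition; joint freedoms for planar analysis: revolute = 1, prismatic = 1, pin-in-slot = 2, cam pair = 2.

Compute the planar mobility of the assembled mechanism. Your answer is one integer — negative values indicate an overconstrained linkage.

ground; <1,0,0>
#1 <2,0,0>
#2 <3,0,0>
R:0↔2 J1 <3,1,0>
P:0↔1 J1 <3,2,0>
#3 <4,2,0>
P:3↔1 J1 <4,3,0>
#4 <5,3,0>
P:1↔4 J1 <5,4,0>
C:2↔3 J2 <5,4,1>
C:4↔0 J2 <5,4,2>
#5 <6,4,2>
R:4↔3 J1 <6,5,2>
R:4↔5 J1 <6,6,2>
PS:0↔5 J2 <6,6,3>
3×5 − 2×6 − 1×3 = 0

M = 0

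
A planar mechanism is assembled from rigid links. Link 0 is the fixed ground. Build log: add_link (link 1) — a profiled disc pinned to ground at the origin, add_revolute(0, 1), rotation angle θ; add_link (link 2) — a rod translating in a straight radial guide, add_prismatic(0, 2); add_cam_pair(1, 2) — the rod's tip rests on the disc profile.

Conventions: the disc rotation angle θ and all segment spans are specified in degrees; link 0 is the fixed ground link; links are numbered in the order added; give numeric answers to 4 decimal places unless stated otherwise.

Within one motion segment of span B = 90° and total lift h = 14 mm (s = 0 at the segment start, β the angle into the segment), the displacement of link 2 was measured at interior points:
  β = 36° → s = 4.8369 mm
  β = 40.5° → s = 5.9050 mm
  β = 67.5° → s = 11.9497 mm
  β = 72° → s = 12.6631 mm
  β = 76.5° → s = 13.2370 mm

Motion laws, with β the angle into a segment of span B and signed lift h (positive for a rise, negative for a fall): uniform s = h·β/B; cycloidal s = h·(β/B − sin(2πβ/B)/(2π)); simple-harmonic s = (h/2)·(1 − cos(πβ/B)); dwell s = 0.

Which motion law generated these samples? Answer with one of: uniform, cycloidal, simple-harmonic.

candidates at β/B = r: uniform s = h·r (linear in β); cycloidal s = h·(r − sin(2πr)/(2π)); simple-harmonic s = (h/2)(1 − cos(πr))
β=36°: printed 4.8369 | uniform 5.6000, cycloidal 4.2903, simple-harmonic 4.8369
β=40.5°: printed 5.9050 | uniform 6.3000, cycloidal 5.6115, simple-harmonic 5.9050
β=67.5°: printed 11.9497 | uniform 10.5000, cycloidal 12.7282, simple-harmonic 11.9497
β=72°: printed 12.6631 | uniform 11.2000, cycloidal 13.3191, simple-harmonic 12.6631
β=76.5°: printed 13.2370 | uniform 11.9000, cycloidal 13.7026, simple-harmonic 13.2370
only one law matches every sample → simple-harmonic

simple-harmonic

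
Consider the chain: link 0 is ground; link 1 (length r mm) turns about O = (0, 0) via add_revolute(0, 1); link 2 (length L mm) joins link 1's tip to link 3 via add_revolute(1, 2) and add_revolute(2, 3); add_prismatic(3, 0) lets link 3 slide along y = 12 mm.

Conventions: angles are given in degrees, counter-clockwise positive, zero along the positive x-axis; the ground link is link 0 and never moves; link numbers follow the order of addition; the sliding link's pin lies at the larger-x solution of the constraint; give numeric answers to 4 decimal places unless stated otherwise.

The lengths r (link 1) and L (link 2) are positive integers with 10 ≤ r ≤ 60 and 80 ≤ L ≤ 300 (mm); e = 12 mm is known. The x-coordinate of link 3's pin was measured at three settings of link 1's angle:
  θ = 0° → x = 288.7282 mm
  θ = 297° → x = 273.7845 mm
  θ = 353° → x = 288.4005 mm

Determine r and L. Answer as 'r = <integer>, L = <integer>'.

constraint per measurement: (x − r cos θ)² + (r sin θ − e)² = L²
subtracting the θ₁ and θ₂ equations cancels the r² and L² terms:
r = (x₁² − x₂²) / (2[(x₁cos θ₁ + e sin θ₁) − (x₂cos θ₂ + e sin θ₂)]) = 24.0001 → r = 24
L² = (x₁ − r cos θ₁)² + (r sin θ₁ − e)² = 70225.0199 → L = 265.0000 → L = 265
check at θ₃=353°: x = 288.4005 (printed 288.4005) ✓

r = 24, L = 265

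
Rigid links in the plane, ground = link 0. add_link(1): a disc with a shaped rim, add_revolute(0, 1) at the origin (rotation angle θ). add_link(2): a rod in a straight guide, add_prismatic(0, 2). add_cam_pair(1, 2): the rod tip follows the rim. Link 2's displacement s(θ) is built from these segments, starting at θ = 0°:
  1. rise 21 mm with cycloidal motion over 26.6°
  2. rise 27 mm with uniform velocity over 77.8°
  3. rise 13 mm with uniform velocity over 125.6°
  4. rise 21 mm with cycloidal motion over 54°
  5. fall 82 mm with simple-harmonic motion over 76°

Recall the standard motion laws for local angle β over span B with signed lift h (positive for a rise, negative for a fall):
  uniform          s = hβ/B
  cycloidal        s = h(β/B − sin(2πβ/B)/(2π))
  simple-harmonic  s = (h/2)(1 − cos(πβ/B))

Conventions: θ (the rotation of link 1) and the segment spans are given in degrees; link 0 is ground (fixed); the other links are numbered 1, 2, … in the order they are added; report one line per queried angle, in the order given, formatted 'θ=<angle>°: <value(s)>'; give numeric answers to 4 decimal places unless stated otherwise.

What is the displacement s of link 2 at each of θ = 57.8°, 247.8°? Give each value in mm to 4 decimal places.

segment 1 (0° to 26.6°, cycloidal, h = 21) is passed completely: s = 0.0000 + (21) = 21.0000
θ = 57.8° falls in segment 2 (26.6° to 104.4°, uniform, h = 27): β = 57.8 − 26.6 = 31.2°, B = 77.8°; Δs = 27·31.2/77.8 = 10.8278; s = 21.0000 + 10.8278 = 31.8278
segment 2 (26.6° to 104.4°, uniform, h = 27) is passed completely: s = 21.0000 + (27) = 48.0000
segment 3 (104.4° to 230°, uniform, h = 13) is passed completely: s = 48.0000 + (13) = 61.0000
θ = 247.8° falls in segment 4 (230° to 284°, cycloidal, h = 21): β = 247.8 − 230 = 17.8°, B = 54°; Δs = 21·(0.3296 − sin(2π·0.3296)/(2π)) = 3.9896; s = 61.0000 + 3.9896 = 64.9896

θ=57.8°: 31.8278
θ=247.8°: 64.9896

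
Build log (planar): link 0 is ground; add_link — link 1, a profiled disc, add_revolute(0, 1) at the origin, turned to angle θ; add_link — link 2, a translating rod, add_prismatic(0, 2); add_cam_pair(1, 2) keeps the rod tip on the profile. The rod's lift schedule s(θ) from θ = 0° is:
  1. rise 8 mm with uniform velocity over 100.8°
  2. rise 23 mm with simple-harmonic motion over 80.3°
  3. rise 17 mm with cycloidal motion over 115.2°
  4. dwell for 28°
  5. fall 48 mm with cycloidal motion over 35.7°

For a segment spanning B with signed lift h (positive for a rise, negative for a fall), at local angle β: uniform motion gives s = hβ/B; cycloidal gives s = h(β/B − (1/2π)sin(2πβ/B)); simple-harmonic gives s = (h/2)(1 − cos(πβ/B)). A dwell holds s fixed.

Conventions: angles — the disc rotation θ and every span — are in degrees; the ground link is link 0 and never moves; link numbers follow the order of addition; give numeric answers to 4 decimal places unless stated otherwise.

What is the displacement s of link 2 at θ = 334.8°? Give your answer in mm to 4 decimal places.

seg 1 [0°–100.8°] uniform, h=8: full span → s += 8 → s = 8.0000
seg 2 [100.8°–181.1°] simple-harmonic, h=23: full span → s += 23 → s = 31.0000
seg 3 [181.1°–296.3°] cycloidal, h=17: full span → s += 17 → s = 48.0000
seg 4 [296.3°–324.3°] dwell: s stays 48.0000
seg 5 [324.3°–360°] cycloidal, h=-48: θ=334.8° here. β=10.5, B=35.7. -48·(0.2941 − sin(2π·0.2941)/(2π)) = -6.7698 → s = 41.2302

41.2302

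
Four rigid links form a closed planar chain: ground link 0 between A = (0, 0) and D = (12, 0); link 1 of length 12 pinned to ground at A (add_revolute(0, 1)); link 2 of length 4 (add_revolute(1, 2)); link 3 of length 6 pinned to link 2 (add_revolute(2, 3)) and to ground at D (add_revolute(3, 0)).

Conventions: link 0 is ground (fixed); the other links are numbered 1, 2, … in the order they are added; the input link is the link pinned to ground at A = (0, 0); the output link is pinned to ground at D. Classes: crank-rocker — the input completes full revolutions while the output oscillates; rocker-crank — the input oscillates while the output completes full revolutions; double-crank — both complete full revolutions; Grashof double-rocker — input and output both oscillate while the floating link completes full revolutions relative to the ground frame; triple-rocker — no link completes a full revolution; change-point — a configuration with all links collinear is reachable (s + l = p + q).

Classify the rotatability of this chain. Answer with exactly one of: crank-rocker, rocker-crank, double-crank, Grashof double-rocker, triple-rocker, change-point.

lengths: ground=12, input=12, coupler=4, output=6
sorted: s=4 (shortest), l=12 (longest), p+q=18
s + l = 16 vs p + q = 18
s + l < p + q (Grashof) with shortest = coupler link → Grashof double-rocker

Grashof double-rocker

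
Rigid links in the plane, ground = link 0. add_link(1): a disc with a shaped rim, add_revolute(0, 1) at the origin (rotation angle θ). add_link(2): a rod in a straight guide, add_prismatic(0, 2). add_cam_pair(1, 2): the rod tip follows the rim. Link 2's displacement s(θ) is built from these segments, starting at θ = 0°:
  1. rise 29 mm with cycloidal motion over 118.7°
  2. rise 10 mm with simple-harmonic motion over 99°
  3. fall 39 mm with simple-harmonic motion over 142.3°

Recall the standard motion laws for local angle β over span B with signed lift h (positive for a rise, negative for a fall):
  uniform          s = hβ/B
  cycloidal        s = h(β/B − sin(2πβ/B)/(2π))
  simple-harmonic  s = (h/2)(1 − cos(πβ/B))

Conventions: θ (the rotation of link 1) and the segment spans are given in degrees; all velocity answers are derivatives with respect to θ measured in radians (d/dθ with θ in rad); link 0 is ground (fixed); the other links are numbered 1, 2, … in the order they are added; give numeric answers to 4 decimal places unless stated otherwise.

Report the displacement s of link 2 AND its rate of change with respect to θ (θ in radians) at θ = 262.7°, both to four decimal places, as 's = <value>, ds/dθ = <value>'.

segment 1 (0° to 118.7°, cycloidal, h = 29) is passed completely: s = 0.0000 + (29) = 29.0000
segment 2 (118.7° to 217.7°, simple-harmonic, h = 10) is passed completely: s = 29.0000 + (10) = 39.0000
θ = 262.7° falls in segment 3 (217.7° to 360°, simple-harmonic, h = -39): β = 262.7 − 217.7 = 45°, B = 142.3°; Δs = -39/2·(1 − cos(π·0.3162)) = -8.8573; s = 39.0000 − 8.8573 = 30.1427
velocity in seg [217.7°–360°] (simple-harmonic), θ in radians: β = 45° = 0.7854 rad, B = 142.3° = 2.4836 rad; ds/dθ = (πh/(2B)) sin(πβ/B) = (π·(-39)/(2·2.4836)) sin(π·0.3162) = -20.668506 mm/rad

s = 30.1427, ds/dθ = -20.6685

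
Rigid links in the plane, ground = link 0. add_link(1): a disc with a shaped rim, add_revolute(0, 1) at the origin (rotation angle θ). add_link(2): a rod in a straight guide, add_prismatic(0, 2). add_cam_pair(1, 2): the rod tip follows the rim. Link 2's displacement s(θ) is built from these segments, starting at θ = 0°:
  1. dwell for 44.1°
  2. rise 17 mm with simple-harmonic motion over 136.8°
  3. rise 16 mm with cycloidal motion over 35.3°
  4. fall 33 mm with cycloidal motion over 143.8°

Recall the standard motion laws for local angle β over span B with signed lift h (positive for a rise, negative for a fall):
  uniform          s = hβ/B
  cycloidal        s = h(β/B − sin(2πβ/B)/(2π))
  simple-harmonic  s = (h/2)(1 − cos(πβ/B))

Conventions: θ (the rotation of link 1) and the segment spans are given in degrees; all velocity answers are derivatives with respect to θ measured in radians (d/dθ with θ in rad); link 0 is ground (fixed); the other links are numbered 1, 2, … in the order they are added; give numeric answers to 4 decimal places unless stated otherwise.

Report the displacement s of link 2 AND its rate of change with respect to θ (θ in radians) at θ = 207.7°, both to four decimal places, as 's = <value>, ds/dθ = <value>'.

segment 1 (0° to 44.1°, dwell): s unchanged at 0.0000
segment 2 (44.1° to 180.9°, simple-harmonic, h = 17) is passed completely: s = 0.0000 + (17) = 17.0000
θ = 207.7° falls in segment 3 (180.9° to 216.2°, cycloidal, h = 16): β = 207.7 − 180.9 = 26.8°, B = 35.3°; Δs = 16·(0.7592 − sin(2π·0.7592)/(2π)) = 14.6895; s = 17.0000 + 14.6895 = 31.6895
velocity in seg [180.9°–216.2°] (cycloidal), θ in radians: β = 26.8° = 0.4677 rad, B = 35.3° = 0.6161 rad; ds/dθ = (h/B)(1 − cos(2πβ/B)) = (16/0.6161)(1 − cos(2π·0.7592)) = 24.468297 mm/rad

s = 31.6895, ds/dθ = 24.4683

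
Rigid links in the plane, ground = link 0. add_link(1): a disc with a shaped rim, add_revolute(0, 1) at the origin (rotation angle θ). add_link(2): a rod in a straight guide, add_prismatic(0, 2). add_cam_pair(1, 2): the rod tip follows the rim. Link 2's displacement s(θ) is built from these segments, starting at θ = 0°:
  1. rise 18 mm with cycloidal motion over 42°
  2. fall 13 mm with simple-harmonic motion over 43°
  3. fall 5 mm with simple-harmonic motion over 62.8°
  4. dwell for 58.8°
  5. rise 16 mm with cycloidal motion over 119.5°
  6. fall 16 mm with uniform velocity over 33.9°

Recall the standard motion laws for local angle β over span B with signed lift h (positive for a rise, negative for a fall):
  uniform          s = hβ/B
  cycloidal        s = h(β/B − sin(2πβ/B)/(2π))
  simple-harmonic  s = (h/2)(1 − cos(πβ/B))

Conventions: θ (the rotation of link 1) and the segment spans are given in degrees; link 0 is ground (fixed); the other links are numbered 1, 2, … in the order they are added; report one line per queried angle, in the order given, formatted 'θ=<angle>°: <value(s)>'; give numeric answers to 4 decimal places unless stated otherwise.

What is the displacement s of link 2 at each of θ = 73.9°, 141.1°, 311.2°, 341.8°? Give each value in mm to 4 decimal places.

segment 1 (0° to 42°, cycloidal, h = 18) is passed completely: s = 0.0000 + (18) = 18.0000
θ = 73.9° falls in segment 2 (42° to 85°, simple-harmonic, h = -13): β = 73.9 − 42 = 31.9°, B = 43°; Δs = -13/2·(1 − cos(π·0.7419)) = -10.9772; s = 18.0000 − 10.9772 = 7.0228
segment 2 (42° to 85°, simple-harmonic, h = -13) is passed completely: s = 18.0000 + (-13) = 5.0000
θ = 141.1° falls in segment 3 (85° to 147.8°, simple-harmonic, h = -5): β = 141.1 − 85 = 56.1°, B = 62.8°; Δs = -5/2·(1 − cos(π·0.8933)) = -4.8609; s = 5.0000 − 4.8609 = 0.1391
segment 3 (85° to 147.8°, simple-harmonic, h = -5) is passed completely: s = 5.0000 + (-5) = 0.0000
segment 4 (147.8° to 206.6°, dwell): s unchanged at 0.0000
θ = 311.2° falls in segment 5 (206.6° to 326.1°, cycloidal, h = 16): β = 311.2 − 206.6 = 104.6°, B = 119.5°; Δs = 16·(0.8753 − sin(2π·0.8753)/(2π)) = 15.8021; s = 0.0000 + 15.8021 = 15.8021
segment 5 (206.6° to 326.1°, cycloidal, h = 16) is passed completely: s = 0.0000 + (16) = 16.0000
θ = 341.8° falls in segment 6 (326.1° to 360°, uniform, h = -16): β = 341.8 − 326.1 = 15.7°, B = 33.9°; Δs = -16·15.7/33.9 = -7.4100; s = 16.0000 − 7.4100 = 8.5900

θ=73.9°: 7.0228
θ=141.1°: 0.1391
θ=311.2°: 15.8021
θ=341.8°: 8.5900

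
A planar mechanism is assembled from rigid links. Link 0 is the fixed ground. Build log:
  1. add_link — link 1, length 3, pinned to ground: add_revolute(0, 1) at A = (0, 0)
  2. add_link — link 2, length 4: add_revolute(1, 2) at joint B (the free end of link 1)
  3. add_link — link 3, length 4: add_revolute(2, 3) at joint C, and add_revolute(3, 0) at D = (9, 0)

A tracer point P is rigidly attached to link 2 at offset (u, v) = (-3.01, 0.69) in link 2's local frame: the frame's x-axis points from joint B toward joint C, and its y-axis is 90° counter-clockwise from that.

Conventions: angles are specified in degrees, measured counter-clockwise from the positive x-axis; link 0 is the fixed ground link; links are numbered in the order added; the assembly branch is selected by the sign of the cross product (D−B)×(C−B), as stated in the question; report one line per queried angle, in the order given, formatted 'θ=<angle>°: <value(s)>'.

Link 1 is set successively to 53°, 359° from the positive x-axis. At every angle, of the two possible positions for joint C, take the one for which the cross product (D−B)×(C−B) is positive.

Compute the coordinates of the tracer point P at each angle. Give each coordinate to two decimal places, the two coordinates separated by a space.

A=(0,0), D=(9.00,0)
θ=53°: B = A + 3.00·(cos53°, sin53°) = (1.8054, 2.3959)
θ=53°: |BD| = 7.5830
θ=53°: circle(B,4.00) ∩ circle(D,4.00): a=3.7915, h=1.2746
θ=53°:   candidates: C₊=(5.8054,2.4072) cross=9.665; C₋=(5.0000,-0.0113) cross=-9.665
θ=53°:   branch + wants cross > 0 → take C=(5.8054,2.4072) (cross=9.665)
θ=53°: ex = (C−B)/|BC| = (1.0000,0.0028); ey = (-0.0028,1.0000)
θ=53°: P = B + -3.01·ex + 0.69·ey = (-1.2065,3.0774)
θ=359°: B = A + 3.00·(cos359°, sin359°) = (2.9995, -0.0524)
θ=359°: |BD| = 6.0007
θ=359°: circle(B,4.00) ∩ circle(D,4.00): a=3.0003, h=2.6454
θ=359°:   candidates: C₊=(5.9767,2.6191) cross=15.874; C₋=(6.0229,-2.6714) cross=-15.874
θ=359°:   branch + wants cross > 0 → take C=(5.9767,2.6191) (cross=15.874)
θ=359°: ex = (C−B)/|BC| = (0.7443,0.6679); ey = (-0.6679,0.7443)
θ=359°: P = B + -3.01·ex + 0.69·ey = (0.2984,-1.5491)

θ=53°: -1.21 3.08
θ=359°: 0.30 -1.55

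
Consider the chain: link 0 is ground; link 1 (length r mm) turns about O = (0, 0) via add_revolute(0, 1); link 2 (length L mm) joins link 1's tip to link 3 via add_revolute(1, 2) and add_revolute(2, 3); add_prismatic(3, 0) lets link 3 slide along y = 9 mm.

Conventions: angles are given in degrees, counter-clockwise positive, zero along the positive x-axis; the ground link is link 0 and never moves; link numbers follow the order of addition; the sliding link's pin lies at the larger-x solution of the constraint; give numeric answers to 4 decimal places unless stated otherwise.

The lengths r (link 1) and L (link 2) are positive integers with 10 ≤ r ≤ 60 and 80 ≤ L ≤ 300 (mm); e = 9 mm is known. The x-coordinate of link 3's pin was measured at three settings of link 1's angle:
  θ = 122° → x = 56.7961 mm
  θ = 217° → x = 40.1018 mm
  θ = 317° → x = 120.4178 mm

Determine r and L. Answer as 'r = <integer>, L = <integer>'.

constraint per measurement: (x − r cos θ)² + (r sin θ − e)² = L²
subtracting the θ₁ and θ₂ equations cancels the r² and L² terms:
r = (x₁² − x₂²) / (2[(x₁cos θ₁ + e sin θ₁) − (x₂cos θ₂ + e sin θ₂)]) = 54.0001 → r = 54
L² = (x₁ − r cos θ₁)² + (r sin θ₁ − e)² = 8649.0078 → L = 93.0000 → L = 93
check at θ₃=317°: x = 120.4178 (printed 120.4178) ✓

r = 54, L = 93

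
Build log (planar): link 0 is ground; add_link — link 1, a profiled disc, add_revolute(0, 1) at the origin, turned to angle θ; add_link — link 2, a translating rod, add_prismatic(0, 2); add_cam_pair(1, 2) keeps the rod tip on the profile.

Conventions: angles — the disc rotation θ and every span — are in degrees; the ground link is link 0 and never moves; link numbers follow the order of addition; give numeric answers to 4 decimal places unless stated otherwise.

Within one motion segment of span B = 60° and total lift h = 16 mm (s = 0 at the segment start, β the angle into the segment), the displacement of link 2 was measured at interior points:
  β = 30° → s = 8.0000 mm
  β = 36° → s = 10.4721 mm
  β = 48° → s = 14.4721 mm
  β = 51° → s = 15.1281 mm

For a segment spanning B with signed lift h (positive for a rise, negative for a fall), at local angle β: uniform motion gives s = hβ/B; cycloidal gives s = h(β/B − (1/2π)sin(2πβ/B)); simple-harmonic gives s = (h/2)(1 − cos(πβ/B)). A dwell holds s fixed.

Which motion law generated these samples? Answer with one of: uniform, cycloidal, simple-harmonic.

candidates at β/B = r: uniform s = h·r (linear in β); cycloidal s = h·(r − sin(2πr)/(2π)); simple-harmonic s = (h/2)(1 − cos(πr))
β=30°: printed 8.0000 | uniform 8.0000, cycloidal 8.0000, simple-harmonic 8.0000
β=36°: printed 10.4721 | uniform 9.6000, cycloidal 11.0968, simple-harmonic 10.4721
β=48°: printed 14.4721 | uniform 12.8000, cycloidal 15.2218, simple-harmonic 14.4721
β=51°: printed 15.1281 | uniform 13.6000, cycloidal 15.6601, simple-harmonic 15.1281
only one law matches every sample → simple-harmonic

simple-harmonic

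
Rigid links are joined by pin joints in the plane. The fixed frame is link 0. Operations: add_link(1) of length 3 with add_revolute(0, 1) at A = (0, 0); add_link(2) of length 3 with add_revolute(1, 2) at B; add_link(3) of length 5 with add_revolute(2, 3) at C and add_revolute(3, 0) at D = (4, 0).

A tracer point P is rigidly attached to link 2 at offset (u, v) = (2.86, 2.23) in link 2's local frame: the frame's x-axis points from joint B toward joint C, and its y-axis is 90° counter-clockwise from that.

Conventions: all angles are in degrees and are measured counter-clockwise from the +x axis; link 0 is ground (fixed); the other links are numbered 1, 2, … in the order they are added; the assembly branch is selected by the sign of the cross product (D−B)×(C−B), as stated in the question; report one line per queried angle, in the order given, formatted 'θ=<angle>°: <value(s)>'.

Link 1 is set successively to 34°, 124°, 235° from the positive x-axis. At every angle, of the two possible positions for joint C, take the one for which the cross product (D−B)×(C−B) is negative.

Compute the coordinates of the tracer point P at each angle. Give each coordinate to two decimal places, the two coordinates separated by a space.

A=(0,0), D=(4.00,0)
θ=34°: B = A + 3.00·(cos34°, sin34°) = (2.4871, 1.6776)
θ=34°: |BD| = 2.2590
θ=34°: circle(B,3.00) ∩ circle(D,5.00): a=-2.4119, h=1.7840
θ=34°:   candidates: C₊=(2.1967,4.6635) cross=4.030; C₋=(-0.4530,2.2739) cross=-4.030
θ=34°:   branch - wants cross < 0 → take C=(-0.4530,2.2739) (cross=-4.030)
θ=34°: ex = (C−B)/|BC| = (-0.9800,0.1988); ey = (-0.1988,-0.9800)
θ=34°: P = B + 2.86·ex + 2.23·ey = (-0.7591,0.0606)
θ=124°: B = A + 3.00·(cos124°, sin124°) = (-1.6776, 2.4871)
θ=124°: |BD| = 6.1984
θ=124°: circle(B,3.00) ∩ circle(D,5.00): a=1.8086, h=2.3935
θ=124°:   candidates: C₊=(0.9394,3.9538) cross=14.836; C₋=(-0.9814,-0.4310) cross=-14.836
θ=124°:   branch - wants cross < 0 → take C=(-0.9814,-0.4310) (cross=-14.836)
θ=124°: ex = (C−B)/|BC| = (0.2321,-0.9727); ey = (0.9727,0.2321)
θ=124°: P = B + 2.86·ex + 2.23·ey = (1.1552,0.2227)
θ=235°: B = A + 3.00·(cos235°, sin235°) = (-1.7207, -2.4575)
θ=235°: |BD| = 6.2262
θ=235°: circle(B,3.00) ∩ circle(D,5.00): a=1.8282, h=2.3786
θ=235°:   candidates: C₊=(-0.9797,0.4496) cross=14.810; C₋=(0.8979,-3.9213) cross=-14.810
θ=235°:   branch - wants cross < 0 → take C=(0.8979,-3.9213) (cross=-14.810)
θ=235°: ex = (C−B)/|BC| = (0.8729,-0.4880); ey = (0.4880,0.8729)
θ=235°: P = B + 2.86·ex + 2.23·ey = (1.8638,-1.9065)

θ=34°: -0.76 0.06
θ=124°: 1.16 0.22
θ=235°: 1.86 -1.91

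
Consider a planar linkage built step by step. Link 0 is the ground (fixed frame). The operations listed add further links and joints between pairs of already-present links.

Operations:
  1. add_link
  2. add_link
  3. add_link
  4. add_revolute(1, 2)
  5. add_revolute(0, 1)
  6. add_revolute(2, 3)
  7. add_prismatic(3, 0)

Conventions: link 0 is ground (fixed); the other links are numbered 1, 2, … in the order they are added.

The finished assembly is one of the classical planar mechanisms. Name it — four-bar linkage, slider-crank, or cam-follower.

links: 4 (incl. ground); joints: 3 revolute, 1 prismatic, 0 higher (cam) pair, forming one closed loop
4 links, 3 revolutes + 1 prismatic in one loop → slider-crank

slider-crank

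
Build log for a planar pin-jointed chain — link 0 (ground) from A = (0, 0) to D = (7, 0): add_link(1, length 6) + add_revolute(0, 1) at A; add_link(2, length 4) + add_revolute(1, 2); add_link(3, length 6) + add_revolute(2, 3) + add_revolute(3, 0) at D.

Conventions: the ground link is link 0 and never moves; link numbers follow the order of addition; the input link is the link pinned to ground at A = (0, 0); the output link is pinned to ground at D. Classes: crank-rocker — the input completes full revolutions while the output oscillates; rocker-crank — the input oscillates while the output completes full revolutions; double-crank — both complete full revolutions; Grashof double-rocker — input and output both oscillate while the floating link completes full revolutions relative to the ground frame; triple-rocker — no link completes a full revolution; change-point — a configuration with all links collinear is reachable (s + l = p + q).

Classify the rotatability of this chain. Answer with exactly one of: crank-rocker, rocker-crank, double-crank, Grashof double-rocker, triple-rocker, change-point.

lengths: ground=7, input=6, coupler=4, output=6
sorted: s=4 (shortest), l=7 (longest), p+q=12
s + l = 11 vs p + q = 12
s + l < p + q (Grashof) with shortest = coupler link → Grashof double-rocker

Grashof double-rocker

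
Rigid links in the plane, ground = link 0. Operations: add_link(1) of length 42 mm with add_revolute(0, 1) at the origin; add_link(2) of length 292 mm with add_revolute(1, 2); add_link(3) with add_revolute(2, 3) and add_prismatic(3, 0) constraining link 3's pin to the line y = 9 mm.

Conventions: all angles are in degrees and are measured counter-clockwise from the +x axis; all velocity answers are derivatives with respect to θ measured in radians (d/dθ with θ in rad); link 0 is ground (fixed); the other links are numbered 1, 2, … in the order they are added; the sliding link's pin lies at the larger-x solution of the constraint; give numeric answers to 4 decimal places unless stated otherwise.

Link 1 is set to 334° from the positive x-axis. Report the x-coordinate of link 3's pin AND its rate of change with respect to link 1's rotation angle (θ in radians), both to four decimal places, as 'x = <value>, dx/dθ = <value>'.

geometry: r = 42 mm, L = 292 mm, e = 9 mm
crank pin P = (r cos θ, r sin θ) = (37.749350, -18.411588)
h = r sin θ − e = -18.411588 − 9 = -27.411588
x = r cos θ + √(L² − h²) = 37.749350 + 290.710517 = 328.459867
dx/dθ = −r sin θ − h·r cos θ/√(L² − h²) (θ in radians; h = -27.411588) = 21.971038

x = 328.4599, dx/dθ = 21.9710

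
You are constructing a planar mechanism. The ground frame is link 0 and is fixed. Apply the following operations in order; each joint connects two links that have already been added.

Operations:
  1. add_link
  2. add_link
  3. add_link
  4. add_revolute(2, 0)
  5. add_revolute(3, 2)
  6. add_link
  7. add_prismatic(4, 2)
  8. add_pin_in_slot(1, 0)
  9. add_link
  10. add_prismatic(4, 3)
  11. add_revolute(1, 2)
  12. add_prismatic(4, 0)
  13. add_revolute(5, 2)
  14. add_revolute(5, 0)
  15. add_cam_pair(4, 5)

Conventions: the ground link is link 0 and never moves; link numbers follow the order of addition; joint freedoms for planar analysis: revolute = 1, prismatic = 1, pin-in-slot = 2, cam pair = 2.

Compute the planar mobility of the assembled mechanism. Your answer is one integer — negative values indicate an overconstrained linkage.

L=1 J1=0 J2=0
add link → L=2 J1=0 J2=0
add link → L=3 J1=0 J2=0
add link → L=4 J1=0 J2=0
R@2,0 dof=1 J1 → L=4 J1=1 J2=0
R@3,2 dof=1 J1 → L=4 J1=2 J2=0
add link → L=5 J1=2 J2=0
P@4,2 dof=1 J1 → L=5 J1=3 J2=0
PS@1,0 dof=2 J2 → L=5 J1=3 J2=1
add link → L=6 J1=3 J2=1
P@4,3 dof=1 J1 → L=6 J1=4 J2=1
R@1,2 dof=1 J1 → L=6 J1=5 J2=1
P@4,0 dof=1 J1 → L=6 J1=6 J2=1
R@5,2 dof=1 J1 → L=6 J1=7 J2=1
R@5,0 dof=1 J1 → L=6 J1=8 J2=1
C@4,5 dof=2 J2 → L=6 J1=8 J2=2
M=3(L−1)−2J1−J2=3·5−2·8−2=-3

M = -3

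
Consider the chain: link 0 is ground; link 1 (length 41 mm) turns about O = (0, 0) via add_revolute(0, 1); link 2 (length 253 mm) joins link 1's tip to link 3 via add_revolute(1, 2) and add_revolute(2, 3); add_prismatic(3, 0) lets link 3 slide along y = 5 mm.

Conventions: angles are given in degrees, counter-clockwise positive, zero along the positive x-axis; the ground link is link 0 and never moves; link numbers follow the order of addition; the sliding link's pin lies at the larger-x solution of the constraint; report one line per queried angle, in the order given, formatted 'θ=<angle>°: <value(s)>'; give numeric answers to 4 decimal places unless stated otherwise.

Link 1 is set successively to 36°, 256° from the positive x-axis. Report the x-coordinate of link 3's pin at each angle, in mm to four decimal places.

geometry: r = 41 mm, L = 253 mm, e = 5 mm
θ=36°: crank pin P = (r cos θ, r sin θ) = (33.169697, 24.099195)
θ=36°: h = r sin θ − e = 24.099195 − 5 = 19.099195
θ=36°: x = r cos θ + √(L² − h²) = 33.169697 + 252.278062 = 285.447759
θ=256°: crank pin P = (r cos θ, r sin θ) = (-9.918798, -39.782125)
θ=256°: h = r sin θ − e = -39.782125 − 5 = -44.782125
θ=256°: x = r cos θ + √(L² − h²) = -9.918798 + 249.005143 = 239.086345

θ=36°: 285.4478
θ=256°: 239.0863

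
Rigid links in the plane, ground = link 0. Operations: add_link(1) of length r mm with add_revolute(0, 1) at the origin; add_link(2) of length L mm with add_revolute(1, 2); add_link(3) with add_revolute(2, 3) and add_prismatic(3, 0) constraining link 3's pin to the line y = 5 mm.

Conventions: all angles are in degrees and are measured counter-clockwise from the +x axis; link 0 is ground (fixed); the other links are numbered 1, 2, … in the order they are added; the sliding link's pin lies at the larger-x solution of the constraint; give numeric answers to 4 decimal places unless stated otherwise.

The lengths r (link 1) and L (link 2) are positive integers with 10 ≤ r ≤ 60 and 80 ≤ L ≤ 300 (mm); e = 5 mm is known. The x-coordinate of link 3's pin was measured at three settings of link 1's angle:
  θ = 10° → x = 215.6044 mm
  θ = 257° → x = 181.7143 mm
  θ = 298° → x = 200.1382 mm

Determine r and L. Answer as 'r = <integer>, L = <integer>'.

constraint per measurement: (x − r cos θ)² + (r sin θ − e)² = L²
subtracting the θ₁ and θ₂ equations cancels the r² and L² terms:
r = (x₁² − x₂²) / (2[(x₁cos θ₁ + e sin θ₁) − (x₂cos θ₂ + e sin θ₂)]) = 26.0000 → r = 26
L² = (x₁ − r cos θ₁)² + (r sin θ₁ − e)² = 36100.0068 → L = 190.0000 → L = 190
check at θ₃=298°: x = 200.1382 (printed 200.1382) ✓

r = 26, L = 190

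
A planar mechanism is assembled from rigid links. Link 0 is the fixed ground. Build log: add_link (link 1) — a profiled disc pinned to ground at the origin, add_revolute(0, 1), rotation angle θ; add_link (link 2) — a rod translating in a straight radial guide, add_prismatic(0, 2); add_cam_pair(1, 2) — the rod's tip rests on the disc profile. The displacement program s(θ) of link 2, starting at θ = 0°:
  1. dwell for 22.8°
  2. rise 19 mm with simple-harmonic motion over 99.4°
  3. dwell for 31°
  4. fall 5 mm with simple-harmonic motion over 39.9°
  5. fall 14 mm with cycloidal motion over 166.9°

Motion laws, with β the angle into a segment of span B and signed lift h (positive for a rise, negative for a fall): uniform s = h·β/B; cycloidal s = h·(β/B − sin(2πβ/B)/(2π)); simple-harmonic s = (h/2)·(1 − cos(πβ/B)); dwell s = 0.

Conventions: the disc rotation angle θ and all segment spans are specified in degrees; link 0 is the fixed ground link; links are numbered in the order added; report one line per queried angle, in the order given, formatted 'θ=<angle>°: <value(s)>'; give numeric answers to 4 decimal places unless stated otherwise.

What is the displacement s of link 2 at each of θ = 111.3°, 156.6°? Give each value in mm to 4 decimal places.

seg 1 [0°–22.8°] dwell: s stays 0.0000
seg 2 [22.8°–122.2°] simple-harmonic, h=19: θ=111.3° here. β=88.5, B=99.4. 19/2·(1 − cos(π·0.8903)) = 18.4418 → s = 18.4418
seg 2 [22.8°–122.2°] simple-harmonic, h=19: full span → s += 19 → s = 19.0000
seg 3 [122.2°–153.2°] dwell: s stays 19.0000
seg 4 [153.2°–193.1°] simple-harmonic, h=-5: θ=156.6° here. β=3.4, B=39.9. -5/2·(1 − cos(π·0.0852)) = -0.0890 → s = 18.9110

θ=111.3°: 18.4418
θ=156.6°: 18.9110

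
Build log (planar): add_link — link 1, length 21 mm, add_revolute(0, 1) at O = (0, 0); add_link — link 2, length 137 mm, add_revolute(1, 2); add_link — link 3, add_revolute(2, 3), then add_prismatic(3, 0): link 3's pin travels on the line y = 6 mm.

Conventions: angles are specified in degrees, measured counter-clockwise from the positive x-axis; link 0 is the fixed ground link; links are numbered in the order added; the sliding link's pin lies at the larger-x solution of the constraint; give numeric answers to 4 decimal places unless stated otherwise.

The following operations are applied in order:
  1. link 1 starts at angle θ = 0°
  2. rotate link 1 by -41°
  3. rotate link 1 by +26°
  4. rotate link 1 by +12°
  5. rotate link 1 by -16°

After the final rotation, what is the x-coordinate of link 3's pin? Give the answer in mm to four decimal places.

geometry: r = 21 mm, L = 137 mm, e = 6 mm; θ starts at 0°
rotate link 1 by -41°: θ ← 0° -41° = -41°
rotate link 1 by +26°: θ ← -41° +26° = -15°
rotate link 1 by +12°: θ ← -15° +12° = -3°
rotate link 1 by -16°: θ ← -3° -16° = -19°
crank pin P = (r cos θ, r sin θ) = (19.855890, -6.836931)
h = r sin θ − e = -6.836931 − 6 = -12.836931
x = r cos θ + √(L² − h²) = 19.855890 + 136.397262 = 156.253153

156.2532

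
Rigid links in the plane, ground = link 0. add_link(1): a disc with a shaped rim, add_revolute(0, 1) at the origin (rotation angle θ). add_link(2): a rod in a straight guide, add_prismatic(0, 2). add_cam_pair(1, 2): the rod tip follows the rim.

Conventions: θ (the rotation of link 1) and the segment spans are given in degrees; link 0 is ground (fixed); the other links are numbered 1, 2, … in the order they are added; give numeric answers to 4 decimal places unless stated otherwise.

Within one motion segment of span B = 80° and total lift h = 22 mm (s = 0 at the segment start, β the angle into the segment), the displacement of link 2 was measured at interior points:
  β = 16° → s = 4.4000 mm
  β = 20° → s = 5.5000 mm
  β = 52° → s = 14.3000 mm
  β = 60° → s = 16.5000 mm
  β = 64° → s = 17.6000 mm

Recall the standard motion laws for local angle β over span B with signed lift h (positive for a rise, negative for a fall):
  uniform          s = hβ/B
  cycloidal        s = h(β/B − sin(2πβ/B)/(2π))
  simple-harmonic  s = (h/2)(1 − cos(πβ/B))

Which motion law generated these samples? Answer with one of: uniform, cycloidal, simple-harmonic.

candidates at β/B = r: uniform s = h·r (linear in β); cycloidal s = h·(r − sin(2πr)/(2π)); simple-harmonic s = (h/2)(1 − cos(πr))
β=16°: printed 4.4000 | uniform 4.4000, cycloidal 1.0700, simple-harmonic 2.1008
β=20°: printed 5.5000 | uniform 5.5000, cycloidal 1.9986, simple-harmonic 3.2218
β=52°: printed 14.3000 | uniform 14.3000, cycloidal 17.1327, simple-harmonic 15.9939
β=60°: printed 16.5000 | uniform 16.5000, cycloidal 20.0014, simple-harmonic 18.7782
β=64°: printed 17.6000 | uniform 17.6000, cycloidal 20.9300, simple-harmonic 19.8992
only one law matches every sample → uniform

uniform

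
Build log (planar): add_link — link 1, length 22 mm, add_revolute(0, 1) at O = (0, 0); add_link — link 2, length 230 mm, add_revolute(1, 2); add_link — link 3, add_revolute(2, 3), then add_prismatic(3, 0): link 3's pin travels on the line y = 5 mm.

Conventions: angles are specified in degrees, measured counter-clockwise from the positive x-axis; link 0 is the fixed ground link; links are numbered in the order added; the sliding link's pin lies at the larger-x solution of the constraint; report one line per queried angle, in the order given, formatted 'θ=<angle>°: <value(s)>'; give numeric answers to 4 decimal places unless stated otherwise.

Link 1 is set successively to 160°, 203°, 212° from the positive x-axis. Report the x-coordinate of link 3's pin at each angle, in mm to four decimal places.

geometry: r = 22 mm, L = 230 mm, e = 5 mm
θ=160°: crank pin P = (r cos θ, r sin θ) = (-20.673238, 7.524443)
θ=160°: h = r sin θ − e = 7.524443 − 5 = 2.524443
θ=160°: x = r cos θ + √(L² − h²) = -20.673238 + 229.986146 = 209.312908
θ=203°: crank pin P = (r cos θ, r sin θ) = (-20.251107, -8.596085)
θ=203°: h = r sin θ − e = -8.596085 − 5 = -13.596085
θ=203°: x = r cos θ + √(L² − h²) = -20.251107 + 229.597793 = 209.346686
θ=212°: crank pin P = (r cos θ, r sin θ) = (-18.657058, -11.658224)
θ=212°: h = r sin θ − e = -11.658224 − 5 = -16.658224
θ=212°: x = r cos θ + √(L² − h²) = -18.657058 + 229.395954 = 210.738896

θ=160°: 209.3129
θ=203°: 209.3467
θ=212°: 210.7389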